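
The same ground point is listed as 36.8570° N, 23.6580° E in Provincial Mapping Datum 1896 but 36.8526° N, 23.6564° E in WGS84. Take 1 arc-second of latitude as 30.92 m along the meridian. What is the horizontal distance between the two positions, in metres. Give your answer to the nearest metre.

510 m

Δφ = 36.8526° − 36.8570° = -0.0044°; Δλ = 23.6564° − 23.6580° = -0.0016°.
1° of latitude = 3600 × 30.92 = 111312 m.
ΔN = Δφ × 111312 = -489.8 m; ΔE = Δλ × 111312 × cos(36.8570°) = -0.0016 × 111312 × 0.800135 = -142.5 m.
Distance = √(ΔE² + ΔN²) = √((-142.5)² + (-489.8)²) = 510.1 m.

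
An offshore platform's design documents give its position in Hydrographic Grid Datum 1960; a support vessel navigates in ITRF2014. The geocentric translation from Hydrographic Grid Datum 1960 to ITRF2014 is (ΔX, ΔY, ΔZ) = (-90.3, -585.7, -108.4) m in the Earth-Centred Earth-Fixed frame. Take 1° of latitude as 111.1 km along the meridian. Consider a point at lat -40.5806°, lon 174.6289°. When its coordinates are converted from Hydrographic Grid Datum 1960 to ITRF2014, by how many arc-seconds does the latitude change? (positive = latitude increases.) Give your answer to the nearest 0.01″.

sin φ = -0.650517, cos φ = 0.759492, sin λ = 0.093606, cos λ = -0.995609.
North component: ΔN = −sin φ cos λ·ΔX − sin φ sin λ·ΔY + cos φ·ΔZ = −(-0.650517)(-0.995609)(-90.3) − (-0.650517)(0.093606)(-585.7) + (0.759492)(-108.4) = -59.51 m.
1° of latitude spans 111100 m, so Δφ = -59.51 / 111100 × 3600 = -1.928″.

Δφ = -1.93″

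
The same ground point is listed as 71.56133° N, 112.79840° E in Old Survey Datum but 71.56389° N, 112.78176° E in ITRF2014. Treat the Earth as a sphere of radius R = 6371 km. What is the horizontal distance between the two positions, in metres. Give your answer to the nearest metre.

Δφ = 71.56389° − 71.56133° = +0.00256°; Δλ = 112.78176° − 112.79840° = -0.01664°.
1° along a meridian = πR/180 = 111195 m.
ΔN = Δφ × 111195 = 284.7 m; ΔE = Δλ × 111195 × cos(71.56133°) = -0.01664 × 111195 × 0.316289 = -585.2 m.
Distance = √(ΔE² + ΔN²) = √((-585.2)² + 284.7²) = 650.8 m.

651 m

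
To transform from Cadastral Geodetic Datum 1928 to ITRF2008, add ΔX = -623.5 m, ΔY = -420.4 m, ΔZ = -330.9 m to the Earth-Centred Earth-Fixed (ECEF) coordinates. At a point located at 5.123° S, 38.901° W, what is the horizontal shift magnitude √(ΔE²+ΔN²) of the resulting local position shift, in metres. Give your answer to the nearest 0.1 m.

At φ = -5.123°, λ = -38.901°: sin φ = -0.089294, cos φ = 0.996005, sin λ = -0.627977, cos λ = 0.778232.
ΔE = −sin λ·ΔX + cos λ·ΔY = −(-0.627977)·(-623.5) + (0.778232)·(-420.4) = -718.71 m.
ΔN = −sin φ cos λ·ΔX − sin φ sin λ·ΔY + cos φ·ΔZ = −(-0.089294)(0.778232)(-623.5) − (-0.089294)(-0.627977)(-420.4) + (0.996005)(-330.9) = -349.33 m.
Horizontal magnitude = √(ΔE² + ΔN²) = √((-718.71)² + (-349.33)²) = 799.11 m.

799.1 m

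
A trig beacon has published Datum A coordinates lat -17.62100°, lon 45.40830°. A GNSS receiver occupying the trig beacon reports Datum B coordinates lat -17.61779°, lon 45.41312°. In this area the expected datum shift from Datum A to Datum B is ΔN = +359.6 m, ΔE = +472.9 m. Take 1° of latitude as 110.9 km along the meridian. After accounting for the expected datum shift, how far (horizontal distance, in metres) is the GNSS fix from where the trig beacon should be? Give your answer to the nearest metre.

37 m

Observed coordinate differences: Δφ = +0.00321°, Δλ = +0.00482°.
Converting to metres (1° lat = 110900 m, cos φ = 0.953080): observed ΔN = 356.0 m, observed ΔE = 509.5 m.
Subtracting the expected shift leaves a residual of 356.0 − (359.6) = -3.6 m north and 509.5 − (472.9) = 36.6 m east.
Residual distance = √((-3.6)² + 36.6²) = 36.7 m.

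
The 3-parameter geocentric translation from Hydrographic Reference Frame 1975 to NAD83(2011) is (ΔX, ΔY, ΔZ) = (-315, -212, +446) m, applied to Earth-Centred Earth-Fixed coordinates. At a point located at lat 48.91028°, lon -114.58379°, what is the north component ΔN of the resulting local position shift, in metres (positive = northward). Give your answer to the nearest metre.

At φ = 48.91028°, λ = -114.58379°: sin φ = 0.753681, cos φ = 0.657240, sin λ = -0.909354, cos λ = -0.416024.
ΔN = −sin φ cos λ·ΔX − sin φ sin λ·ΔY + cos φ·ΔZ = −(0.753681)(-0.416024)(-315) − (0.753681)(-0.909354)(-212) + (0.657240)(446) = 49.06 m.

ΔN = 49 m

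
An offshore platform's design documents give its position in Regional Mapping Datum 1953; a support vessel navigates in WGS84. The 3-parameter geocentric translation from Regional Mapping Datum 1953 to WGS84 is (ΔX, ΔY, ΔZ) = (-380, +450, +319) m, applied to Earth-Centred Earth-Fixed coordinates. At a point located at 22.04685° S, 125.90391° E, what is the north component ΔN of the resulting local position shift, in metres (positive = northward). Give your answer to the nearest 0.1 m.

The local north axis is (−sin φ cos λ, −sin φ sin λ, cos φ), giving ΔN = 83.647 + 136.821 + 295.674 = 516.14 m.

ΔN = 516.1 m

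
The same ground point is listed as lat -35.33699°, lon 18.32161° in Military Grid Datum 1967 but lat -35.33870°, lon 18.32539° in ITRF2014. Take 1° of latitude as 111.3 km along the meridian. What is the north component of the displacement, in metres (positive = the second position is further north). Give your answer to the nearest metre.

Δφ = -35.33870° − -35.33699° = -0.00171°; Δλ = 18.32539° − 18.32161° = +0.00378°.
ΔN = Δφ × 111300 = -190.3 m; ΔE = Δλ × 111300 × cos(-35.33699°) = +0.00378 × 111300 × 0.815764 = 343.2 m.

ΔN = -190 m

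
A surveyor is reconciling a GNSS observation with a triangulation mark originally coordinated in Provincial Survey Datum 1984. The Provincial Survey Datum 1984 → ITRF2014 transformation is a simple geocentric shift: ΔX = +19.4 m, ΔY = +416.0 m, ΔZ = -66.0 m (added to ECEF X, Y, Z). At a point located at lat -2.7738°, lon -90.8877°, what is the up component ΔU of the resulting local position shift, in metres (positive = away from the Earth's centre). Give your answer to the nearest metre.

ΔU = -413 m

At φ = -2.7738°, λ = -90.8877°: sin φ = -0.048393, cos φ = 0.998828, sin λ = -0.999880, cos λ = -0.015493.
ΔU = cos φ cos λ·ΔX + cos φ sin λ·ΔY + sin φ·ΔZ = (0.998828)(-0.015493)(19.4) + (0.998828)(-0.999880)(416.0) + (-0.048393)(-66.0) = -412.57 m.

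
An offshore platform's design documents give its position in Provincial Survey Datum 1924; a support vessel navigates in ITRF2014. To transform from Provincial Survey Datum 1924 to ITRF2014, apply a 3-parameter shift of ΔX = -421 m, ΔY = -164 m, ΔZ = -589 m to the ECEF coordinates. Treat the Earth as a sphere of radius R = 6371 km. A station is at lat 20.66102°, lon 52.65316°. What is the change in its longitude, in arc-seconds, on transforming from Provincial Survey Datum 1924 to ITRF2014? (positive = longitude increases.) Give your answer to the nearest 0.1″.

sin φ = 0.352838, cos φ = 0.935684, sin λ = 0.794978, cos λ = 0.606639.
East component: ΔE = −sin λ·ΔX + cos λ·ΔY = −(0.794978)(-421) + (0.606639)(-164) = 235.20 m.
1° of latitude spans πR/180 = 111195 m; at latitude φ, 1° of longitude spans that × cos φ = 104043.3 m, so Δλ = 235.20 / 104043.3 × 3600 = 8.138″.

Δλ = 8.1″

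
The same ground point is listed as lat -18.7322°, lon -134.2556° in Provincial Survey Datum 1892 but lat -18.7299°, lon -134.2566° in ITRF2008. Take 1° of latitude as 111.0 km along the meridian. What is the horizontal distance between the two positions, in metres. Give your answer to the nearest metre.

Δφ = -18.7299° − -18.7322° = +0.0023°; Δλ = -134.2566° − -134.2556° = -0.0010°.
ΔN = Δφ × 111000 = 255.3 m; ΔE = Δλ × 111000 × cos(-18.7322°) = -0.0010 × 111000 × 0.947030 = -105.1 m.
Distance = √(ΔE² + ΔN²) = √((-105.1)² + 255.3²) = 276.1 m.

276 m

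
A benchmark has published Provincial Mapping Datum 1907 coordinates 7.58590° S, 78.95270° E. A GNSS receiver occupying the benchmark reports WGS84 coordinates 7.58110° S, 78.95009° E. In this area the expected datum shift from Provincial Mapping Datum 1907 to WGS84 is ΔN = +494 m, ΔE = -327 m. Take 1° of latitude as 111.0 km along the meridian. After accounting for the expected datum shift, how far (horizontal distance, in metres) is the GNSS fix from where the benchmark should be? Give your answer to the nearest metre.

56 m

Observed coordinate differences: Δφ = +0.00480°, Δλ = -0.00261°.
Converting to metres (1° lat = 111000 m, cos φ = 0.991248): observed ΔN = 532.8 m, observed ΔE = -287.2 m.
Subtracting the expected shift leaves a residual of 532.8 − (494) = 38.8 m north and -287.2 − (-327) = 39.8 m east.
Residual distance = √(38.8² + 39.8²) = 55.6 m.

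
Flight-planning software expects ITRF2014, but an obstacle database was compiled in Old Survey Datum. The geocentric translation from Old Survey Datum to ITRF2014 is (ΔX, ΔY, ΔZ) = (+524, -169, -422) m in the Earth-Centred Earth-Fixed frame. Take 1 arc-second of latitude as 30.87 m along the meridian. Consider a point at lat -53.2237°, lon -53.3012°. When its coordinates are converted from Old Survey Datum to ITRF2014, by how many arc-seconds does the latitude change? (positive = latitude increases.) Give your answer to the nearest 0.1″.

sin φ = -0.800979, cos φ = 0.598692, sin λ = -0.801788, cos λ = 0.597608.
North component: ΔN = −sin φ cos λ·ΔX − sin φ sin λ·ΔY + cos φ·ΔZ = −(-0.800979)(0.597608)(524) − (-0.800979)(-0.801788)(-169) + (0.598692)(-422) = 106.71 m.
1° of latitude spans 3600 × 30.87 = 111132 m, so Δφ = 106.71 / 111132 × 3600 = 3.457″.

Δφ = 3.5″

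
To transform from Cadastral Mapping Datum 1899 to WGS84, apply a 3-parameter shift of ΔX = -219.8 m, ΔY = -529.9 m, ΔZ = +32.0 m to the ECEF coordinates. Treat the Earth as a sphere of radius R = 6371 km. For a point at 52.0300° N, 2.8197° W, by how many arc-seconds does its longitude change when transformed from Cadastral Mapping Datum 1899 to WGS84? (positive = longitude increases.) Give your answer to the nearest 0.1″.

sin φ = 0.788333, cos φ = 0.615249, sin λ = -0.049193, cos λ = 0.998789.
East component: ΔE = −sin λ·ΔX + cos λ·ΔY = −(-0.049193)(-219.8) + (0.998789)(-529.9) = -540.07 m.
1° of latitude spans πR/180 = 111195 m; at latitude φ, 1° of longitude spans that × cos φ = 68412.5 m, so Δλ = -540.07 / 68412.5 × 3600 = -28.420″.

Δλ = -28.4″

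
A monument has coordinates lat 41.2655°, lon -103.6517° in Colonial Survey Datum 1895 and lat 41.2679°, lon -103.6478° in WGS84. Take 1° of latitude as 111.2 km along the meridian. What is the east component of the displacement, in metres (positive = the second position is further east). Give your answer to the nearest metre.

ΔE = 326 m

Δφ = 41.2679° − 41.2655° = +0.0024°; Δλ = -103.6478° − -103.6517° = +0.0039°.
ΔN = Δφ × 111200 = 266.9 m; ΔE = Δλ × 111200 × cos(41.2655°) = +0.0039 × 111200 × 0.751661 = 326.0 m.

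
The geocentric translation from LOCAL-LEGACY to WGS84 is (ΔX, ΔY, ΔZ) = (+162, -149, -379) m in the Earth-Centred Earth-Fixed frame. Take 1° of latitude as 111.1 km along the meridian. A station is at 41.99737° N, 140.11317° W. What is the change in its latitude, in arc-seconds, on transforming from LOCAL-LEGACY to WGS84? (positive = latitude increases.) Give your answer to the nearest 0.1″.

sin φ = 0.669096, cos φ = 0.743176, sin λ = -0.641273, cos λ = -0.767313.
North component: ΔN = −sin φ cos λ·ΔX − sin φ sin λ·ΔY + cos φ·ΔZ = −(0.669096)(-0.767313)(162) − (0.669096)(-0.641273)(-149) + (0.743176)(-379) = -262.42 m.
1° of latitude spans 111100 m, so Δφ = -262.42 / 111100 × 3600 = -8.503″.

Δφ = -8.5″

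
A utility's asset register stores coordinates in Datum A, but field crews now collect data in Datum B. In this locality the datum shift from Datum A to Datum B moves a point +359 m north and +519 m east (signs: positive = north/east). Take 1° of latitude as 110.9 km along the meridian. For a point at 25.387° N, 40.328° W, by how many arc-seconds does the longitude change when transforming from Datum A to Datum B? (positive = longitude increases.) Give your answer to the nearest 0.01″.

At latitude 25.387°, cos φ = 0.903433.
1° of longitude at this latitude = 110.9 × cos φ = 100.19 km, so Δλ = 519.0 / 100190.7 = 0.0051801° = 18.648″.

Δλ = 18.65″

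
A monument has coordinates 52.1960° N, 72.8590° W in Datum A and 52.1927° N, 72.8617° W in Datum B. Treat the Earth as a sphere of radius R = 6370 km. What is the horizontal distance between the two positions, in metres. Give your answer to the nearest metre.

Δφ = 52.1927° − 52.1960° = -0.0033°; Δλ = -72.8617° − -72.8590° = -0.0027°.
1° along a meridian = πR/180 = 111177 m.
ΔN = Δφ × 111177 = -366.9 m; ΔE = Δλ × 111177 × cos(52.1960°) = -0.0027 × 111177 × 0.612962 = -184.0 m.
Distance = √(ΔE² + ΔN²) = √((-184.0)² + (-366.9)²) = 410.4 m.

410 m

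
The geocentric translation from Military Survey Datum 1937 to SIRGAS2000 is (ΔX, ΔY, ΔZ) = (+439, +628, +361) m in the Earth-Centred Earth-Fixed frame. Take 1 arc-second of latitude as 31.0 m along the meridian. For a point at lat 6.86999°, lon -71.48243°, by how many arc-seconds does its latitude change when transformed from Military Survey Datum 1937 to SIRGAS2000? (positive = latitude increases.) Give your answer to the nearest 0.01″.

sin φ = 0.119617, cos φ = 0.992820, sin λ = -0.948226, cos λ = 0.317595.
North component: ΔN = −sin φ cos λ·ΔX − sin φ sin λ·ΔY + cos φ·ΔZ = −(0.119617)(0.317595)(439) − (0.119617)(-0.948226)(628) + (0.992820)(361) = 412.96 m.
1° of latitude spans 3600 × 31.00 = 111600 m, so Δφ = 412.96 / 111600 × 3600 = 13.321″.

Δφ = 13.32″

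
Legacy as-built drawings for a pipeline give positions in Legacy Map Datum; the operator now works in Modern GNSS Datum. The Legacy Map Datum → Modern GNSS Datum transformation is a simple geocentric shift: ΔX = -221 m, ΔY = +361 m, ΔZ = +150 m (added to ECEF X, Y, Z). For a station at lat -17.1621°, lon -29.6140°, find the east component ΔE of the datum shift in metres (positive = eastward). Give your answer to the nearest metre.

At φ = -17.1621°, λ = -29.6140°: sin φ = -0.295076, cos φ = 0.955474, sin λ = -0.494154, cos λ = 0.869374.
ΔE = −sin λ·ΔX + cos λ·ΔY = −(-0.494154)·(-221) + (0.869374)·(361) = 204.64 m.

ΔE = 205 m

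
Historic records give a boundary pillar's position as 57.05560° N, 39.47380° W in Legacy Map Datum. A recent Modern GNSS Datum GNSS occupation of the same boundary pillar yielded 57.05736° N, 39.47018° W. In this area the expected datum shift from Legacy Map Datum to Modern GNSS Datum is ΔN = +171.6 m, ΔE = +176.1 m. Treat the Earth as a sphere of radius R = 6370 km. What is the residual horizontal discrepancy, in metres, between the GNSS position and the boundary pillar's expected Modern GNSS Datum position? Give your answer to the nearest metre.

Observed coordinate differences: Δφ = +0.00176°, Δλ = +0.00362°.
Converting to metres (1° lat = 111177 m, cos φ = 0.543825): observed ΔN = 195.7 m, observed ΔE = 218.9 m.
Subtracting the expected shift leaves a residual of 195.7 − (171.6) = 24.1 m north and 218.9 − (176.1) = 42.8 m east.
Residual distance = √(24.1² + 42.8²) = 49.1 m.

49 m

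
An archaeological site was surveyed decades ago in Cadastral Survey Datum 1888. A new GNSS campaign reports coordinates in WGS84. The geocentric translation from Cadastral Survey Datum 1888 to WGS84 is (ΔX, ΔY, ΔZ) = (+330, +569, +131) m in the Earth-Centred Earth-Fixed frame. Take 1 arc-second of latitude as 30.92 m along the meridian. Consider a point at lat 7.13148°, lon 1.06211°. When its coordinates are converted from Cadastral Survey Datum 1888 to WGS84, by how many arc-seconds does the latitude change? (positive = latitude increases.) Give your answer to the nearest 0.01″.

Δφ = 2.84″

sin φ = 0.124147, cos φ = 0.992264, sin λ = 0.018536, cos λ = 0.999828.
North component: ΔN = −sin φ cos λ·ΔX − sin φ sin λ·ΔY + cos φ·ΔZ = −(0.124147)(0.999828)(330) − (0.124147)(0.018536)(569) + (0.992264)(131) = 87.72 m.
1° of latitude spans 3600 × 30.92 = 111312 m, so Δφ = 87.72 / 111312 × 3600 = 2.837″.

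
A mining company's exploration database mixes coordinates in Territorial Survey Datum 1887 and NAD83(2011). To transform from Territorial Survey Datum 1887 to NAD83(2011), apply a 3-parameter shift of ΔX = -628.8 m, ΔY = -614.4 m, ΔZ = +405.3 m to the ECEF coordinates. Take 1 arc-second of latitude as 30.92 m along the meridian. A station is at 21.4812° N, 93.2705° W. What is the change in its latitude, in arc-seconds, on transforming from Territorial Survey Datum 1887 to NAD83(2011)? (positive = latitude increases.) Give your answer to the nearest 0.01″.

sin φ = 0.366196, cos φ = 0.930538, sin λ = -0.998371, cos λ = -0.057050.
North component: ΔN = −sin φ cos λ·ΔX − sin φ sin λ·ΔY + cos φ·ΔZ = −(0.366196)(-0.057050)(-628.8) − (0.366196)(-0.998371)(-614.4) + (0.930538)(405.3) = 139.39 m.
1° of latitude spans 3600 × 30.92 = 111312 m, so Δφ = 139.39 / 111312 × 3600 = 4.508″.

Δφ = 4.51″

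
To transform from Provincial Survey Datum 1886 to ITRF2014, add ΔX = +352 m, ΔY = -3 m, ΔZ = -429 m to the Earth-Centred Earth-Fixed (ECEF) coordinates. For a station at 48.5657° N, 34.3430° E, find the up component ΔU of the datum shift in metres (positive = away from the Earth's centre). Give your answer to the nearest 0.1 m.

At φ = 48.5657°, λ = 34.3430°: sin φ = 0.749715, cos φ = 0.661761, sin λ = 0.564146, cos λ = 0.825675.
ΔU = cos φ cos λ·ΔX + cos φ sin λ·ΔY + sin φ·ΔZ = (0.661761)(0.825675)(352) + (0.661761)(0.564146)(-3) + (0.749715)(-429) = -130.42 m.

ΔU = -130.4 m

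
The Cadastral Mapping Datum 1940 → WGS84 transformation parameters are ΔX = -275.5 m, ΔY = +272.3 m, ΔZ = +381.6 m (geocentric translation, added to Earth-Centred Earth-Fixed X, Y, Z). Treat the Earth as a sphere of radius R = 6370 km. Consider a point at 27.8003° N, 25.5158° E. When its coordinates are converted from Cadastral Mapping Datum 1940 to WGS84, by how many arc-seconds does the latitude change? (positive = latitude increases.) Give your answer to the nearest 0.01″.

Δφ = 12.91″

sin φ = 0.466391, cos φ = 0.884579, sin λ = 0.430760, cos λ = 0.902467.
North component: ΔN = −sin φ cos λ·ΔX − sin φ sin λ·ΔY + cos φ·ΔZ = −(0.466391)(0.902467)(-275.5) − (0.466391)(0.430760)(272.3) + (0.884579)(381.6) = 398.81 m.
1° of latitude spans πR/180 = 111177 m, so Δφ = 398.81 / 111177 × 3600 = 12.914″.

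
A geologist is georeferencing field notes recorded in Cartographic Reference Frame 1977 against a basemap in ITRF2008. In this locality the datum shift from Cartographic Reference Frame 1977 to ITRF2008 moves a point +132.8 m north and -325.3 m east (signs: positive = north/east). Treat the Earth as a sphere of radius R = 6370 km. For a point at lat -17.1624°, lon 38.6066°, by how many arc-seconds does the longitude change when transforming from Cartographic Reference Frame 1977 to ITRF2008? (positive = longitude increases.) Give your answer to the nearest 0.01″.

Δλ = -11.02″

At latitude -17.1624°, cos φ = 0.955472.
One radian of longitude at latitude φ spans R cos φ, so Δλ = ΔE / (R cos φ) = -325.3 / (6370000 × 0.955472) = -5.3447e-05 rad = -11.024″.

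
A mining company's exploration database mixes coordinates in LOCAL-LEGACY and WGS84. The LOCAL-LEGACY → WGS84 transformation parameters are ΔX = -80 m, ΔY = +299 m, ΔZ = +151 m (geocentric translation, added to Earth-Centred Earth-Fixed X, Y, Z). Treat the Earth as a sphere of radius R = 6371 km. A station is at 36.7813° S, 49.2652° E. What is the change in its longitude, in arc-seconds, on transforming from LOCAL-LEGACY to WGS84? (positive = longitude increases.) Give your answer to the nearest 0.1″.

sin φ = -0.598762, cos φ = 0.800927, sin λ = 0.757738, cos λ = 0.652559.
East component: ΔE = −sin λ·ΔX + cos λ·ΔY = −(0.757738)(-80) + (0.652559)(299) = 255.73 m.
1° of latitude spans πR/180 = 111195 m; at latitude φ, 1° of longitude spans that × cos φ = 89059.0 m, so Δλ = 255.73 / 89059.0 × 3600 = 10.337″.

Δλ = 10.3″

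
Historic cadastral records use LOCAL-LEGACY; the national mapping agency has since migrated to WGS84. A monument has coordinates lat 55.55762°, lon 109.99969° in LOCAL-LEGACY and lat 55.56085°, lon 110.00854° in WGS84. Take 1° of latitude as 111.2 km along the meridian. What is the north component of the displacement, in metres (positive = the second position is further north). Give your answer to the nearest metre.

ΔN = 359 m

Δφ = 55.56085° − 55.55762° = +0.00323°; Δλ = 110.00854° − 109.99969° = +0.00885°.
ΔN = Δφ × 111200 = 359.2 m; ΔE = Δλ × 111200 × cos(55.55762°) = +0.00885 × 111200 × 0.565577 = 556.6 m.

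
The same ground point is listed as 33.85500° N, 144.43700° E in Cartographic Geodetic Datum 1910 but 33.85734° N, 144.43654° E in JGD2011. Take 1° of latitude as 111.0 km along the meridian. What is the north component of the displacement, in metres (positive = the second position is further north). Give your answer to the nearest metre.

ΔN = 260 m

Δφ = 33.85734° − 33.85500° = +0.00234°; Δλ = 144.43654° − 144.43700° = -0.00046°.
ΔN = Δφ × 111000 = 259.7 m; ΔE = Δλ × 111000 × cos(33.85500°) = -0.00046 × 111000 × 0.830450 = -42.4 m.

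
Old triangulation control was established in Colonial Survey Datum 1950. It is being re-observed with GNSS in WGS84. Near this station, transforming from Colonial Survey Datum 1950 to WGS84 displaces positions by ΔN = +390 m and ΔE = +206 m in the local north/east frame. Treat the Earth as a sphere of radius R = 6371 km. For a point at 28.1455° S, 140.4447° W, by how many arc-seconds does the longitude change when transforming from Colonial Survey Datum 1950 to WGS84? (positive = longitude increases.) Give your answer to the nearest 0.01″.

At latitude -28.1455°, cos φ = 0.881753.
One radian of longitude at latitude φ spans R cos φ, so Δλ = ΔE / (R cos φ) = 206.0 / (6371000 × 0.881753) = 3.6670e-05 rad = 7.564″.

Δλ = 7.56″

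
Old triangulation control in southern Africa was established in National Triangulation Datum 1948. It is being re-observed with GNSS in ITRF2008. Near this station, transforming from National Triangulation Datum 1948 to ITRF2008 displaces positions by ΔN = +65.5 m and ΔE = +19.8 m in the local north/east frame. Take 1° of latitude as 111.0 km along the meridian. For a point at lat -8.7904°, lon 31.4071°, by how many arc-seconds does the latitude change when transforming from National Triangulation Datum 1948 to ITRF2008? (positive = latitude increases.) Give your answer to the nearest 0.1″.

1° of latitude = 111.0 km, so Δφ = 65.5 / 111000 = 0.0005901° = 2.124″.

Δφ = 2.1″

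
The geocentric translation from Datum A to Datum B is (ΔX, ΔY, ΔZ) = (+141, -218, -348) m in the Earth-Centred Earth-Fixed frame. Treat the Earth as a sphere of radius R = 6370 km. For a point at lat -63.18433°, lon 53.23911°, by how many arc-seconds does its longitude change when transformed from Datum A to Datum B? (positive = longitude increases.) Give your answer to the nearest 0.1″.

sin φ = -0.892462, cos φ = 0.451122, sin λ = 0.801140, cos λ = 0.598477.
East component: ΔE = −sin λ·ΔX + cos λ·ΔY = −(0.801140)(141) + (0.598477)(-218) = -243.43 m.
1° of latitude spans πR/180 = 111177 m; at latitude φ, 1° of longitude spans that × cos φ = 50154.6 m, so Δλ = -243.43 / 50154.6 × 3600 = -17.473″.

Δλ = -17.5″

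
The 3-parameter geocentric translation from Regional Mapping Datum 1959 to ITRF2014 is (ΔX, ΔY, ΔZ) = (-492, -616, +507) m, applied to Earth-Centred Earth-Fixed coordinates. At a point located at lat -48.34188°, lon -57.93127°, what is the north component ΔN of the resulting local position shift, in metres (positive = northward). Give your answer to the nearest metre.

The local north axis is (−sin φ cos λ, −sin φ sin λ, cos φ), giving ΔN = -195.164 + 390.003 + 336.995 = 531.83 m.

ΔN = 532 m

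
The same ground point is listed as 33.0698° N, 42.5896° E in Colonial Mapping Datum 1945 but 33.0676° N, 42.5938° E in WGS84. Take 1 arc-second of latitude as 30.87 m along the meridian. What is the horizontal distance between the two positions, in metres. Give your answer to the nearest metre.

Δφ = 33.0676° − 33.0698° = -0.0022°; Δλ = 42.5938° − 42.5896° = +0.0042°.
1° of latitude = 3600 × 30.87 = 111132 m.
ΔN = Δφ × 111132 = -244.5 m; ΔE = Δλ × 111132 × cos(33.0698°) = +0.0042 × 111132 × 0.838006 = 391.1 m.
Distance = √(ΔE² + ΔN²) = √(391.1² + (-244.5)²) = 461.3 m.

461 m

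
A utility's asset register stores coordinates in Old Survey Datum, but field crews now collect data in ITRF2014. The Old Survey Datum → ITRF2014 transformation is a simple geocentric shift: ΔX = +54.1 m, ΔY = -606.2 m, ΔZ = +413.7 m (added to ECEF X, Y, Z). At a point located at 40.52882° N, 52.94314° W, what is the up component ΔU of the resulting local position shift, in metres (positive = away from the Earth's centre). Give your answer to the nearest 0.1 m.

ΔU = 661.3 m

At φ = 40.52882°, λ = -52.94314°: sin φ = 0.649830, cos φ = 0.760079, sin λ = -0.798038, cos λ = 0.602607.
ΔU = cos φ cos λ·ΔX + cos φ sin λ·ΔY + sin φ·ΔZ = (0.760079)(0.602607)(54.1) + (0.760079)(-0.798038)(-606.2) + (0.649830)(413.7) = 661.32 m.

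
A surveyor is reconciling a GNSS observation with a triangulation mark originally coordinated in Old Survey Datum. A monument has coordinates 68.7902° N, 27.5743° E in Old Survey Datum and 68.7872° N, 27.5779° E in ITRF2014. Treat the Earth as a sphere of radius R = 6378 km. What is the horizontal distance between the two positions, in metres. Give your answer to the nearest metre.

364 m

Δφ = 68.7872° − 68.7902° = -0.0030°; Δλ = 27.5779° − 27.5743° = +0.0036°.
1° along a meridian = πR/180 = 111317 m.
ΔN = Δφ × 111317 = -334.0 m; ΔE = Δλ × 111317 × cos(68.7902°) = +0.0036 × 111317 × 0.361784 = 145.0 m.
Distance = √(ΔE² + ΔN²) = √(145.0² + (-334.0)²) = 364.1 m.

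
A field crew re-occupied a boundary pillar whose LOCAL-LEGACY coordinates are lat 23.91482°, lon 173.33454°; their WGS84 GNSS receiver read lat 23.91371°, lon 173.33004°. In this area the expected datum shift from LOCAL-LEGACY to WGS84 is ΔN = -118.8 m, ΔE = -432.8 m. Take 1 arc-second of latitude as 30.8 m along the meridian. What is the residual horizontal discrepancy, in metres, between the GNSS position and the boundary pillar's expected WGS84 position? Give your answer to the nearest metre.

Observed coordinate differences: Δφ = -0.00111°, Δλ = -0.00450°.
Converting to metres (1° lat = 110880 m, cos φ = 0.914149): observed ΔN = -123.1 m, observed ΔE = -456.1 m.
Subtracting the expected shift leaves a residual of -123.1 − (-118.8) = -4.3 m north and -456.1 − (-432.8) = -23.3 m east.
Residual distance = √((-4.3)² + (-23.3)²) = 23.7 m.

24 m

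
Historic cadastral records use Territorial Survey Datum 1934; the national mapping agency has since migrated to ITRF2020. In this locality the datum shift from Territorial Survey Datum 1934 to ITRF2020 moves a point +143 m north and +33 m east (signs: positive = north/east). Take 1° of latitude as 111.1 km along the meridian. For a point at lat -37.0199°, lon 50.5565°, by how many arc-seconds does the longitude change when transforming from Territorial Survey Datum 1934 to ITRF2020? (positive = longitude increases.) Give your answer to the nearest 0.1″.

Δλ = 1.3″

At latitude -37.0199°, cos φ = 0.798426.
1° of longitude at this latitude = 111.1 × cos φ = 88.71 km, so Δλ = 33.0 / 88705.2 = 0.0003720° = 1.339″.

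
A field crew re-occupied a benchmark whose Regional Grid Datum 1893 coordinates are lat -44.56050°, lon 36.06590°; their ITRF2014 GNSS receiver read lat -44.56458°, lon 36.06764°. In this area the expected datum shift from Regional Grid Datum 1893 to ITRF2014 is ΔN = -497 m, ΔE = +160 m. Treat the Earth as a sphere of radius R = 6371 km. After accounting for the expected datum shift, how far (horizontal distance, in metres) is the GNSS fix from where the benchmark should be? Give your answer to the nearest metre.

49 m

Observed coordinate differences: Δφ = -0.00408°, Δλ = +0.00174°.
Converting to metres (1° lat = 111195 m, cos φ = 0.712510): observed ΔN = -453.7 m, observed ΔE = 137.9 m.
Subtracting the expected shift leaves a residual of -453.7 − (-497) = 43.3 m north and 137.9 − (160) = -22.1 m east.
Residual distance = √(43.3² + (-22.1)²) = 48.7 m.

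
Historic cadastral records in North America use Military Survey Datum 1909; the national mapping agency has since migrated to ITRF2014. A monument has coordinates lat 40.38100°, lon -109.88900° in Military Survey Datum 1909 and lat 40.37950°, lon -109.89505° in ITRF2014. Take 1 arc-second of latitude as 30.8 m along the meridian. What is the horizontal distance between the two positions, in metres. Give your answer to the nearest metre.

537 m

Δφ = 40.37950° − 40.38100° = -0.00150°; Δλ = -109.89505° − -109.88900° = -0.00605°.
1° of latitude = 3600 × 30.80 = 110880 m.
ΔN = Δφ × 110880 = -166.3 m; ΔE = Δλ × 110880 × cos(40.38100°) = -0.00605 × 110880 × 0.761753 = -511.0 m.
Distance = √(ΔE² + ΔN²) = √((-511.0)² + (-166.3)²) = 537.4 m.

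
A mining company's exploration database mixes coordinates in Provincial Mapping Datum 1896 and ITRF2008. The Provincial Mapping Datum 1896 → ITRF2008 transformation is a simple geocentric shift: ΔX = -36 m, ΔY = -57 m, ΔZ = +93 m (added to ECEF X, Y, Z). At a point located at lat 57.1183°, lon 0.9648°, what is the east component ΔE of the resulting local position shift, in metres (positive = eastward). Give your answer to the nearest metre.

ΔE = -56 m

At φ = 57.1183°, λ = 0.9648°: sin φ = 0.839793, cos φ = 0.542906, sin λ = 0.016838, cos λ = 0.999858.
ΔE = −sin λ·ΔX + cos λ·ΔY = −(0.016838)·(-36) + (0.999858)·(-57) = -56.39 m.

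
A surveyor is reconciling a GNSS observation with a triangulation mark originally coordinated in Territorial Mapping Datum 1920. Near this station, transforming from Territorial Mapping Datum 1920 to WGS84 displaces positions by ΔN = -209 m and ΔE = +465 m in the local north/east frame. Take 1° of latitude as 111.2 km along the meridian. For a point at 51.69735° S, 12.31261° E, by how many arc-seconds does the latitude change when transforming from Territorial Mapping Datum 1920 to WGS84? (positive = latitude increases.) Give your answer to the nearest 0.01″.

Δφ = -6.77″

1° of latitude = 111.2 km, so Δφ = -209.0 / 111200 = -0.0018795° = -6.766″.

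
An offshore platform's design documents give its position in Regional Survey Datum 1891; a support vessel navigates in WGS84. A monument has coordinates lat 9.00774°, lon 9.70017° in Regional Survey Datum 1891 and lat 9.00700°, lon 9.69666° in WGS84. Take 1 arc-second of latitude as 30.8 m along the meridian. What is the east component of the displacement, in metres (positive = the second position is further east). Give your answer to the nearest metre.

Δφ = 9.00700° − 9.00774° = -0.00074°; Δλ = 9.69666° − 9.70017° = -0.00351°.
1° of latitude = 3600 × 30.80 = 110880 m.
ΔN = Δφ × 110880 = -82.1 m; ΔE = Δλ × 110880 × cos(9.00774°) = -0.00351 × 110880 × 0.987667 = -384.4 m.

ΔE = -384 m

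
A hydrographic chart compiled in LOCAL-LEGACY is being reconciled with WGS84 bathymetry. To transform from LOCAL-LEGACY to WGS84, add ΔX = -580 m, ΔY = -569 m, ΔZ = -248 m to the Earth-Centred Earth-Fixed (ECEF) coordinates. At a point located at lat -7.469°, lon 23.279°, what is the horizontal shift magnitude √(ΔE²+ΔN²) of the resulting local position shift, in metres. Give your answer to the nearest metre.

452 m

At φ = -7.469°, λ = 23.279°: sin φ = -0.129990, cos φ = 0.991515, sin λ = 0.395209, cos λ = 0.918591.
ΔE = −sin λ·ΔX + cos λ·ΔY = −(0.395209)·(-580) + (0.918591)·(-569) = -293.46 m.
ΔN = −sin φ cos λ·ΔX − sin φ sin λ·ΔY + cos φ·ΔZ = −(-0.129990)(0.918591)(-580) − (-0.129990)(0.395209)(-569) + (0.991515)(-248) = -344.38 m.
Horizontal magnitude = √(ΔE² + ΔN²) = √((-293.46)² + (-344.38)²) = 452.46 m.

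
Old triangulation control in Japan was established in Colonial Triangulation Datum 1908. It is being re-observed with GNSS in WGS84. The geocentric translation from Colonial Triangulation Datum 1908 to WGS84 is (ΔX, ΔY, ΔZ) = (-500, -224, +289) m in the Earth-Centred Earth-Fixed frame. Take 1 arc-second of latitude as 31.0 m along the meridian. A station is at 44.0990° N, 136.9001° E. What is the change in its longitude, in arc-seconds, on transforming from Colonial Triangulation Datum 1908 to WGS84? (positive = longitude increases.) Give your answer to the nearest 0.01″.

sin φ = 0.695900, cos φ = 0.718138, sin λ = 0.683272, cos λ = -0.730163.
East component: ΔE = −sin λ·ΔX + cos λ·ΔY = −(0.683272)(-500) + (-0.730163)(-224) = 505.19 m.
1° of latitude spans 3600 × 31.00 = 111600 m; at latitude φ, 1° of longitude spans that × cos φ = 80144.3 m, so Δλ = 505.19 / 80144.3 × 3600 = 22.693″.

Δλ = 22.69″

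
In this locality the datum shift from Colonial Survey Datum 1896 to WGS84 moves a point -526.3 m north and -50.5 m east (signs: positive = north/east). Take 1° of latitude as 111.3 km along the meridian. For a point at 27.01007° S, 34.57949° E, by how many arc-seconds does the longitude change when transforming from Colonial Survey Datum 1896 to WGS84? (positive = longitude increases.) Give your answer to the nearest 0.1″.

At latitude -27.01007°, cos φ = 0.890927.
1° of longitude at this latitude = 111.3 × cos φ = 99.16 km, so Δλ = -50.5 / 99160.1 = -0.0005093° = -1.833″.

Δλ = -1.8″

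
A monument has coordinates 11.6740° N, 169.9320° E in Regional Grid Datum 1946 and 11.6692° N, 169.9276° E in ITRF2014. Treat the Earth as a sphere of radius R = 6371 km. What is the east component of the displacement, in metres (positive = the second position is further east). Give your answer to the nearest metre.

Δφ = 11.6692° − 11.6740° = -0.0048°; Δλ = 169.9276° − 169.9320° = -0.0044°.
1° along a meridian = πR/180 = 111195 m.
ΔN = Δφ × 111195 = -533.7 m; ΔE = Δλ × 111195 × cos(11.6740°) = -0.0044 × 111195 × 0.979315 = -479.1 m.

ΔE = -479 m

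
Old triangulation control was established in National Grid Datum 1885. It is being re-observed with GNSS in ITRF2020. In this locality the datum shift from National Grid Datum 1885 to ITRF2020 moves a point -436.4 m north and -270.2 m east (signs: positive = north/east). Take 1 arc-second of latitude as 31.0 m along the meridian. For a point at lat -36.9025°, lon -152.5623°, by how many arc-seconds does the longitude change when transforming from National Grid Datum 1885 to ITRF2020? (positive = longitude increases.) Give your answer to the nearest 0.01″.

At latitude -36.9025°, cos φ = 0.799658.
1″ of longitude at this latitude = 31.00 × cos φ = 24.7894 m, so Δλ = -270.2 / 24.7894 = -10.900″.

Δλ = -10.90″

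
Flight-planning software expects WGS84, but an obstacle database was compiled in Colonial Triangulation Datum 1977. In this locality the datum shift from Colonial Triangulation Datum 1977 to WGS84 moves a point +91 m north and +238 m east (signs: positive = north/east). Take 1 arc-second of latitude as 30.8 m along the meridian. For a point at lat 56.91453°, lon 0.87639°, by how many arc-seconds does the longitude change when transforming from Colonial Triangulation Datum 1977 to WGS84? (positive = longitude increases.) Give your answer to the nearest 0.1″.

At latitude 56.91453°, cos φ = 0.545890.
1″ of longitude at this latitude = 30.80 × cos φ = 16.8134 m, so Δλ = 238.0 / 16.8134 = 14.155″.

Δλ = 14.2″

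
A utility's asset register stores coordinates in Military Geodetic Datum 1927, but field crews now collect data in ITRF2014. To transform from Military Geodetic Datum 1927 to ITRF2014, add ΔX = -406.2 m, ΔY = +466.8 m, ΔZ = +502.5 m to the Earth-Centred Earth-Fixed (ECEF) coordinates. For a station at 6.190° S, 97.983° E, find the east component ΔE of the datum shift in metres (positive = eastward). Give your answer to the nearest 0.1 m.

ΔE = 337.4 m

At φ = -6.190°, λ = 97.983°: sin φ = -0.107826, cos φ = 0.994170, sin λ = 0.990309, cos λ = -0.138879.
ΔE = −sin λ·ΔX + cos λ·ΔY = −(0.990309)·(-406.2) + (-0.138879)·(466.8) = 337.43 m.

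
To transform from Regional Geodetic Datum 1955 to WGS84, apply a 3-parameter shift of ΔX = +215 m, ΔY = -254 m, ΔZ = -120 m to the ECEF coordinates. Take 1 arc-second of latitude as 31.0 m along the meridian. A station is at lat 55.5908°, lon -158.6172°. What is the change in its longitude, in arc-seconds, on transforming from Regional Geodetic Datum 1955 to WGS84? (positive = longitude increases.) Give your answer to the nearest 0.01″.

sin φ = 0.825023, cos φ = 0.565099, sin λ = -0.364597, cos λ = -0.931165.
East component: ΔE = −sin λ·ΔX + cos λ·ΔY = −(-0.364597)(215) + (-0.931165)(-254) = 314.90 m.
1° of latitude spans 3600 × 31.00 = 111600 m; at latitude φ, 1° of longitude spans that × cos φ = 63065.1 m, so Δλ = 314.90 / 63065.1 × 3600 = 17.976″.

Δλ = 17.98″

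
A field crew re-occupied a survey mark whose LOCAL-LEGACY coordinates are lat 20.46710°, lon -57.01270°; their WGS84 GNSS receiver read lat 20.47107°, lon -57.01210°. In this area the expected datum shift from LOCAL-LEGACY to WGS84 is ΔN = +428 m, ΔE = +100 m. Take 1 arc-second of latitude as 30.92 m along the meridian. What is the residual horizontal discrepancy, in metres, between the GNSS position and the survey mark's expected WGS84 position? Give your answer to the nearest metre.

40 m

Observed coordinate differences: Δφ = +0.00397°, Δλ = +0.00060°.
Converting to metres (1° lat = 111312 m, cos φ = 0.936873): observed ΔN = 441.9 m, observed ΔE = 62.6 m.
Subtracting the expected shift leaves a residual of 441.9 − (428) = 13.9 m north and 62.6 − (100) = -37.4 m east.
Residual distance = √(13.9² + (-37.4)²) = 39.9 m.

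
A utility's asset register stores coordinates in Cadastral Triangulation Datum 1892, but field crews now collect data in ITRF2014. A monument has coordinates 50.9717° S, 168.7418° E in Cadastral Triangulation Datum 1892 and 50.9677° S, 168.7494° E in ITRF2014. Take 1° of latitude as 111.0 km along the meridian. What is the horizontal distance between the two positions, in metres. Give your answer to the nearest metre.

Δφ = -50.9677° − -50.9717° = +0.0040°; Δλ = 168.7494° − 168.7418° = +0.0076°.
ΔN = Δφ × 111000 = 444.0 m; ΔE = Δλ × 111000 × cos(-50.9717°) = +0.0076 × 111000 × 0.629704 = 531.2 m.
Distance = √(ΔE² + ΔN²) = √(531.2² + 444.0²) = 692.3 m.

692 m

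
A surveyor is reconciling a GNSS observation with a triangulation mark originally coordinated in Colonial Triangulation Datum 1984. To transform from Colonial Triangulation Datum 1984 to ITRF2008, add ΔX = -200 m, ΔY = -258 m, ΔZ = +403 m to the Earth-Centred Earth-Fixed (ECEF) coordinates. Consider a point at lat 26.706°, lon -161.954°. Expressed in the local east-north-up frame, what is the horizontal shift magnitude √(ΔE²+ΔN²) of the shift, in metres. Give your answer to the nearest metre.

The local east axis at (φ, λ) is (−sin λ, cos λ, 0), so ΔE = −sin(-161.954°)·(-200) + cos(-161.954°)·(-258) = 183.35 m.
The local north axis is (−sin φ cos λ, −sin φ sin λ, cos φ), giving ΔN = -85.461 − 35.919 + 360.010 = 238.63 m.
Horizontal magnitude = √(ΔE² + ΔN²) = √(183.35² + 238.63²) = 300.94 m.

301 m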